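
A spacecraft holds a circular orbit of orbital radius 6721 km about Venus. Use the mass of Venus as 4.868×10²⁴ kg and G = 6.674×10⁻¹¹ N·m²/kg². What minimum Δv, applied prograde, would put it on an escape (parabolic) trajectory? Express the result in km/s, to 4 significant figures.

Δv ≈ 2.880 km/s

μ = GM = 6.674×10⁻¹¹ × 4.868×10²⁴ = 3.249×10¹⁴ m³/s².
r = 6721 km = 6.721×10⁶ m.
Circular speed v_c = √(μ/r) = 6953 m/s.
Escape speed v_esc = √(2μ/r) = √2 × v_c = 9833 m/s.
Δv = v_esc − v_c = 2880 m/s = 2.880 km/s.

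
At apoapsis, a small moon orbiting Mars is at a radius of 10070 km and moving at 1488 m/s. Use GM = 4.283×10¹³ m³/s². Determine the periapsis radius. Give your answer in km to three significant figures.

periapsis radius ≈ 3540 km

r_a = 1.007×10⁷ m.
Specific energy ε = v²/2 − μ/r = -3.146×10⁶ J/kg, so a = −μ/(2ε) = 6.807×10⁶ m.
The apsides satisfy r_p + r_a = 2a, so the periapsis radius is 2a − r_a = 3.543×10⁶ m = 3543.4 km.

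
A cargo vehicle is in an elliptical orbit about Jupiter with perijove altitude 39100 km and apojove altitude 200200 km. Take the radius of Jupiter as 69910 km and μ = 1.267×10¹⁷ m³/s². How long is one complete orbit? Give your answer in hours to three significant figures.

T ≈ 12.8 hours

r_p = 69910 + 39100 = 109010 km = 1.0901×10⁸ m.
r_a = 69910 + 200200 = 270110 km = 2.7011×10⁸ m.
Semi-major axis a = (r_p + r_a)/2 = (1.0901×10⁵ + 2.7011×10⁵)/2 = 1.8956×10⁵ km = 1.896×10⁸ m.
By Kepler's third law T = 2π√(a³/μ) = 2π × 7.332×10³ = 4.607×10⁴ s.
= 12.80 hours.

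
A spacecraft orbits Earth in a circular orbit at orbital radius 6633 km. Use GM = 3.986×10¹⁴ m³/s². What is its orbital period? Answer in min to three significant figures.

T ≈ 89.6 min

r = 6633 km = 6.633×10⁶ m.
Kepler's third law: T = 2π√(r³/μ) = 2π√((6.633×10⁶)³ / 3.986×10¹⁴).
r³/μ = 7.321×10⁵ s², so T = 2π × 8.557×10² = 5.376×10³ s.
Converting: 5.376×10³ s ÷ 60.00 = 89.60 min.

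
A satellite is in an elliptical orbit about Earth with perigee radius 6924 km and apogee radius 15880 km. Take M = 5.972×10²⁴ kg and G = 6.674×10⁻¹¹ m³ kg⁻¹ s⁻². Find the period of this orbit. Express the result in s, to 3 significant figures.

μ = GM = 6.674×10⁻¹¹ × 5.972×10²⁴ = 3.986×10¹⁴ m³/s².
Semi-major axis a = (r_p + r_a)/2 = (6924.0 + 15880)/2 = 11402 km = 1.140×10⁷ m.
By Kepler's third law T = 2π√(a³/μ) = 2π × 1.928×10³ = 1.212×10⁴ s.

T ≈ 12100 s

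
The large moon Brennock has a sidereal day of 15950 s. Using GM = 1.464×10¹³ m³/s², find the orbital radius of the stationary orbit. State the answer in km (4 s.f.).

A synchronous orbit has period T, so by Kepler's third law a = (μT²/4π²)^(1/3).
μT²/4π² = 1.464×10¹³ × (1.595×10⁴)² / 39.48 = 9.434×10¹⁹ m³.
a = 4.552×10⁶ m = 4552.3 km.

r_sync ≈ 4552 km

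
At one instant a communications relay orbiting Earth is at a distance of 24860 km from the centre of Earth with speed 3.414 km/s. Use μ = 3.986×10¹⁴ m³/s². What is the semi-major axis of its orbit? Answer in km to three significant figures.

r = 2.486×10⁷ m.
Vis-viva rearranged: 1/a = 2/r − v²/μ = 8.045×10⁻⁸ − 2.924×10⁻⁸ = 5.121×10⁻⁸ m⁻¹.
a = 1.953×10⁷ m = 19528 km.

a ≈ 19500 km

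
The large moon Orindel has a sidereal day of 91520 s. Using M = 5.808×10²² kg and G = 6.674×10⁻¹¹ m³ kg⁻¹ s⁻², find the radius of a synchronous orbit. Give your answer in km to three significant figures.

μ = GM = 6.674×10⁻¹¹ × 5.808×10²² = 3.876×10¹² m³/s².
A synchronous orbit has period T, so by Kepler's third law a = (μT²/4π²)^(1/3).
μT²/4π² = 3.876×10¹² × (9.152×10⁴)² / 39.48 = 8.224×10²⁰ m³.
a = 9.369×10⁶ m = 9369.0 km.

r_sync ≈ 9370 km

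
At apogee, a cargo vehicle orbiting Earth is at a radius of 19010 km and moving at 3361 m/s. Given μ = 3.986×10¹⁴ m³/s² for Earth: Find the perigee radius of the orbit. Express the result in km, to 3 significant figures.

perigee radius ≈ 7010 km

r_a = 1.901×10⁷ m.
Specific energy ε = v²/2 − μ/r = -1.532×10⁷ J/kg, so a = −μ/(2ε) = 1.301×10⁷ m.
The apsides satisfy r_p + r_a = 2a, so the perigee radius is 2a − r_a = 7.009×10⁶ m = 7008.7 km.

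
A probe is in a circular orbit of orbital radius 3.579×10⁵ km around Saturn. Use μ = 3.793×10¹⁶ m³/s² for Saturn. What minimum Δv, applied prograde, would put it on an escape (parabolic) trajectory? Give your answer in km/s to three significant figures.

Δv ≈ 4.26 km/s

r = 3.579×10⁵ km = 3.579×10⁸ m.
Circular speed v_c = √(μ/r) = 10290 m/s.
Escape speed v_esc = √(2μ/r) = √2 × v_c = 14560 m/s.
Δv = v_esc − v_c = 4264 m/s = 4.264 km/s.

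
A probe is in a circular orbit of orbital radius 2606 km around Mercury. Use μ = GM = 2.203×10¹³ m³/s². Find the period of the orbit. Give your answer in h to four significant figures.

T ≈ 1.564 h

r = 2606 km = 2.606×10⁶ m.
Kepler's third law: T = 2π√(r³/μ) = 2π√((2.606×10⁶)³ / 2.203×10¹³).
r³/μ = 8.034×10⁵ s², so T = 2π × 8.963×10² = 5.632×10³ s.
Converting: 5.632×10³ s ÷ 3600 = 1.564 h.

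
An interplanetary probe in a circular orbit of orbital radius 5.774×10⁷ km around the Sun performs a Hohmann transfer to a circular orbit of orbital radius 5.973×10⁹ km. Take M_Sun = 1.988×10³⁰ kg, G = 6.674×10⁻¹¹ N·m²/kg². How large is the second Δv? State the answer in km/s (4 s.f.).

Δv ≈ 4.061 km/s

μ = GM = 6.674×10⁻¹¹ × 1.988×10³⁰ = 1.327×10²⁰ m³/s².
r₁ = 5.774×10⁷ km = 5.774×10¹⁰ m.
r₂ = 5.973×10⁹ km = 5.973×10¹² m.
Transfer ellipse a_t = (r₁ + r₂)/2 = 3.015×10¹² m.
At r₁: circular v_c1 = √(μ/r₁) = 47940 m/s; transfer-perihelion v_p = √[μ(2/r₁ − 1/a_t)] = 67470 m/s.
At r₂: circular v_c2 = √(μ/r₂) = 4713 m/s; transfer-aphelion v_a = √[μ(2/r₂ − 1/a_t)] = 652.2 m/s.
Δv₂ = v_c2 − v_a = 4061 m/s.
= 4.061 km/s.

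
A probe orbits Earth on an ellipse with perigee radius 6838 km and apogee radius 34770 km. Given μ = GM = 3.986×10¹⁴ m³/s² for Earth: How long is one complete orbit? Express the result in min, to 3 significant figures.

Semi-major axis a = (r_p + r_a)/2 = (6838.0 + 34770)/2 = 20804 km = 2.080×10⁷ m.
By Kepler's third law T = 2π√(a³/μ) = 2π × 4.753×10³ = 2.986×10⁴ s.
= 497.7 min.

T ≈ 498 min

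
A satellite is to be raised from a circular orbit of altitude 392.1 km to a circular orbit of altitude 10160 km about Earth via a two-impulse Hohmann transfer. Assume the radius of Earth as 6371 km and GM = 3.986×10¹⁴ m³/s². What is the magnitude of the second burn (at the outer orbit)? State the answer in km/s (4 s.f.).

r₁ = 6371 + 392.1 = 6763.1 km = 6.7631×10⁶ m.
r₂ = 6371 + 10160 = 16531 km = 1.6531×10⁷ m.
Transfer ellipse a_t = (r₁ + r₂)/2 = 1.165×10⁷ m.
At r₁: circular v_c1 = √(μ/r₁) = 7677 m/s; transfer-perigee v_p = √[μ(2/r₁ − 1/a_t)] = 9146 m/s.
At r₂: circular v_c2 = √(μ/r₂) = 4910 m/s; transfer-apogee v_a = √[μ(2/r₂ − 1/a_t)] = 3742 m/s.
Δv₂ = v_c2 − v_a = 1169 m/s.
= 1.169 km/s.

Δv ≈ 1.169 km/s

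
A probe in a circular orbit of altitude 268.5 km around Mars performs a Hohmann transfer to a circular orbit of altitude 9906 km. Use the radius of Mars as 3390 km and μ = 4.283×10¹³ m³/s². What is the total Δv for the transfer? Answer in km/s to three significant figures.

Δv_total ≈ 1.48 km/s

r₁ = 3390 + 268.5 = 3658.5 km = 3.6585×10⁶ m.
r₂ = 3390 + 9906 = 13296 km = 1.3296×10⁷ m.
Transfer ellipse a_t = (r₁ + r₂)/2 = 8.477×10⁶ m.
At r₁: circular v_c1 = √(μ/r₁) = 3422 m/s; transfer-periapsis v_p = √[μ(2/r₁ − 1/a_t)] = 4285 m/s.
Δv₁ = v_p − v_c1 = 863.5 m/s.
At r₂: circular v_c2 = √(μ/r₂) = 1795 m/s; transfer-apoapsis v_a = √[μ(2/r₂ − 1/a_t)] = 1179 m/s.
Δv₂ = v_c2 − v_a = 615.7 m/s.
Total Δv = Δv₁ + Δv₂ = 1479 m/s = 1.479 km/s.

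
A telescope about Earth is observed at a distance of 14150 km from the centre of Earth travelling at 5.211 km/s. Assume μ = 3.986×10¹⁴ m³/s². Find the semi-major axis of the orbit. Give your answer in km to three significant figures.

r = 1.415×10⁷ m.
Specific orbital energy ε = v²/2 − μ/r = (5211)²/2 − 3.986×10¹⁴/1.415×10⁷ = -1.459×10⁷ J/kg.
Since ε = −μ/(2a), a = −μ/(2ε) = 1.366×10⁷ m = 13658 km.

a ≈ 13700 km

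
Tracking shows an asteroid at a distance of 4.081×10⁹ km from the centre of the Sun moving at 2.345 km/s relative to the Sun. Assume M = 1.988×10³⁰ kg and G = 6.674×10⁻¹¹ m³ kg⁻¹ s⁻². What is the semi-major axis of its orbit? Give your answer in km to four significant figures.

μ = GM = 6.674×10⁻¹¹ × 1.988×10³⁰ = 1.327×10²⁰ m³/s².
r = 4.081×10¹² m.
Specific orbital energy ε = v²/2 − μ/r = (2345)²/2 − 1.327×10²⁰/4.081×10¹² = -2.976×10⁷ J/kg.
Since ε = −μ/(2a), a = −μ/(2ε) = 2.229×10¹² m = 2.2290×10⁹ km.

a ≈ 2.229×10⁹ km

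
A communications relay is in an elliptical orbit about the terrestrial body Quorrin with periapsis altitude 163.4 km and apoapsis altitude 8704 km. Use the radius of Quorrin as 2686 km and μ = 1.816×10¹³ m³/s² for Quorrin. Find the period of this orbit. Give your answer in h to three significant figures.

T ≈ 7.78 h

r_p = 2686 + 163.4 = 2849.4 km = 2.8494×10⁶ m.
r_a = 2686 + 8704 = 11390 km = 1.1390×10⁷ m.
Semi-major axis a = (r_p + r_a)/2 = (2849.4 + 11390)/2 = 7119.7 km = 7.120×10⁶ m.
By Kepler's third law T = 2π√(a³/μ) = 2π × 4.458×10³ = 2.801×10⁴ s.
= 7.781 h.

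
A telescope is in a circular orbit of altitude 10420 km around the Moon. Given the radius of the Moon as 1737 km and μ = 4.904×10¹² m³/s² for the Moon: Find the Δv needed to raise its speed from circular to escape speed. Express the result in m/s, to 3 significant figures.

Δv ≈ 263 m/s

r = 1737 + 10420 = 12157 km = 1.2157×10⁷ m.
Circular speed v_c = √(μ/r) = 635.1 m/s.
Escape speed v_esc = √(2μ/r) = √2 × v_c = 898.2 m/s.
Δv = v_esc − v_c = 263.1 m/s.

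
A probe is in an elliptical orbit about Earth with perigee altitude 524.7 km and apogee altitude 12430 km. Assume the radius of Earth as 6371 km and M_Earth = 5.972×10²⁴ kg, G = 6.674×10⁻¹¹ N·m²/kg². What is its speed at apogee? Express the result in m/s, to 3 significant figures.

v ≈ 3370 m/s

μ = GM = 6.674×10⁻¹¹ × 5.972×10²⁴ = 3.986×10¹⁴ m³/s².
r_p = 6371 + 524.7 = 6895.7 km = 6.8957×10⁶ m.
r_a = 6371 + 12430 = 18801 km = 1.8801×10⁷ m.
Semi-major axis a = (r_p + r_a)/2 = 12848 km = 1.285×10⁷ m.
Vis-viva: v² = μ(2/r − 1/a) = 3.986×10¹⁴ × (1.064×10⁻⁷ − 7.783×10⁻⁸) = 1.138×10⁷ m²/s².
v = 3373 m/s.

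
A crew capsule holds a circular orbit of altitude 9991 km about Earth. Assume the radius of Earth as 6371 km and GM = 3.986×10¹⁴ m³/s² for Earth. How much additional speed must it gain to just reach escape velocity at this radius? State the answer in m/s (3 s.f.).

Δv ≈ 2040 m/s

r = 6371 + 9991 = 16362 km = 1.6362×10⁷ m.
Circular speed v_c = √(μ/r) = 4936 m/s.
Escape speed v_esc = √(2μ/r) = √2 × v_c = 6980 m/s.
Δv = v_esc − v_c = 2044 m/s.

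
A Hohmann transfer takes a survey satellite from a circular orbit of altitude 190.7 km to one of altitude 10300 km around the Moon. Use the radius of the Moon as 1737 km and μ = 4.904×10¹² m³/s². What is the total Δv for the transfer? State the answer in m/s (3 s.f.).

Δv_total ≈ 802 m/s

r₁ = 1737 + 190.7 = 1927.7 km = 1.9277×10⁶ m.
r₂ = 1737 + 10300 = 12037 km = 1.2037×10⁷ m.
Transfer ellipse a_t = (r₁ + r₂)/2 = 6.982×10⁶ m.
At r₁: circular v_c1 = √(μ/r₁) = 1595 m/s; transfer-perilune v_p = √[μ(2/r₁ − 1/a_t)] = 2094 m/s.
Δv₁ = v_p − v_c1 = 499.2 m/s.
At r₂: circular v_c2 = √(μ/r₂) = 638.3 m/s; transfer-apolune v_a = √[μ(2/r₂ − 1/a_t)] = 335.4 m/s.
Δv₂ = v_c2 − v_a = 302.9 m/s.
Total Δv = Δv₁ + Δv₂ = 802.1 m/s.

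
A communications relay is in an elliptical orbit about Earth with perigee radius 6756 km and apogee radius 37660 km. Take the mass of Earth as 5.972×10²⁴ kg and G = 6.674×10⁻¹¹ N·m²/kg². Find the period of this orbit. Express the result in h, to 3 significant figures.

T ≈ 9.15 h

μ = GM = 6.674×10⁻¹¹ × 5.972×10²⁴ = 3.986×10¹⁴ m³/s².
Semi-major axis a = (r_p + r_a)/2 = (6756.0 + 37660)/2 = 22208 km = 2.221×10⁷ m.
By Kepler's third law T = 2π√(a³/μ) = 2π × 5.242×10³ = 3.294×10⁴ s.
= 9.149 h.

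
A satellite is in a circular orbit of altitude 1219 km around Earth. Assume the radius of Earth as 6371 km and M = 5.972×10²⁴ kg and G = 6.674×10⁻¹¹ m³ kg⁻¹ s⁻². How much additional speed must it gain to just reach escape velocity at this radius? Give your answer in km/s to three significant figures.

μ = GM = 6.674×10⁻¹¹ × 5.972×10²⁴ = 3.986×10¹⁴ m³/s².
r = 6371 + 1219 = 7590.0 km = 7.5900×10⁶ m.
Circular speed v_c = √(μ/r) = 7247 m/s.
Escape speed v_esc = √(2μ/r) = √2 × v_c = 10250 m/s.
Δv = v_esc − v_c = 3002 m/s = 3.002 km/s.

Δv ≈ 3.00 km/s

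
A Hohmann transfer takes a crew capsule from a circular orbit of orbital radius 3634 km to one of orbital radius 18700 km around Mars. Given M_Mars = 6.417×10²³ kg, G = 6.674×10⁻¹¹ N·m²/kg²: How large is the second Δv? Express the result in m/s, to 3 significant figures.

Δv ≈ 650 m/s

μ = GM = 6.674×10⁻¹¹ × 6.417×10²³ = 4.283×10¹³ m³/s².
r₁ = 3634 km = 3.634×10⁶ m.
r₂ = 18700 km = 1.870×10⁷ m.
Transfer ellipse a_t = (r₁ + r₂)/2 = 1.117×10⁷ m.
At r₁: circular v_c1 = √(μ/r₁) = 3433 m/s; transfer-periapsis v_p = √[μ(2/r₁ − 1/a_t)] = 4442 m/s.
At r₂: circular v_c2 = √(μ/r₂) = 1513 m/s; transfer-apoapsis v_a = √[μ(2/r₂ − 1/a_t)] = 863.3 m/s.
Δv₂ = v_c2 − v_a = 650.0 m/s.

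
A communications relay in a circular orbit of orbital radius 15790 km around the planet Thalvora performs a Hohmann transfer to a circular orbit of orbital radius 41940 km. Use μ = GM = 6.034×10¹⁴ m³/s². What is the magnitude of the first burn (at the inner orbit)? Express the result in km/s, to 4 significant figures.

r₁ = 15790 km = 1.579×10⁷ m.
r₂ = 41940 km = 4.194×10⁷ m.
Transfer ellipse a_t = (r₁ + r₂)/2 = 2.886×10⁷ m.
At r₁: circular v_c1 = √(μ/r₁) = 6182 m/s; transfer-periapsis v_p = √[μ(2/r₁ − 1/a_t)] = 7451 m/s.
Δv₁ = v_p − v_c1 = 1270 m/s.
= 1.270 km/s.

Δv ≈ 1.270 km/s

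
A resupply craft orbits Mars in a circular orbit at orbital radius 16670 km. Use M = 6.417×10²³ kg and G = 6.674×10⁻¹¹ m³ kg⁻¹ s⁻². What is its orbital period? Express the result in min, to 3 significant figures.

T ≈ 1090 min

μ = GM = 6.674×10⁻¹¹ × 6.417×10²³ = 4.283×10¹³ m³/s².
r = 16670 km = 1.667×10⁷ m.
Kepler's third law: T = 2π√(r³/μ) = 2π√((1.667×10⁷)³ / 4.283×10¹³).
r³/μ = 1.082×10⁸ s², so T = 2π × 1.040×10⁴ = 6.535×10⁴ s.
Converting: 6.535×10⁴ s ÷ 60.00 = 1089 min.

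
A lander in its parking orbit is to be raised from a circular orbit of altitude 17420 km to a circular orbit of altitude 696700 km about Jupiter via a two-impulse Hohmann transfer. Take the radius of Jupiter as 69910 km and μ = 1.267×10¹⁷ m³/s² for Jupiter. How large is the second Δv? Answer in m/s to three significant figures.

Δv ≈ 7040 m/s

r₁ = 69910 + 17420 = 87330 km = 8.7330×10⁷ m.
r₂ = 69910 + 696700 = 766610 km = 7.6661×10⁸ m.
Transfer ellipse a_t = (r₁ + r₂)/2 = 4.270×10⁸ m.
At r₁: circular v_c1 = √(μ/r₁) = 38090 m/s; transfer-perijove v_p = √[μ(2/r₁ − 1/a_t)] = 51040 m/s.
At r₂: circular v_c2 = √(μ/r₂) = 12860 m/s; transfer-apojove v_a = √[μ(2/r₂ − 1/a_t)] = 5814 m/s.
Δv₂ = v_c2 − v_a = 7042 m/s.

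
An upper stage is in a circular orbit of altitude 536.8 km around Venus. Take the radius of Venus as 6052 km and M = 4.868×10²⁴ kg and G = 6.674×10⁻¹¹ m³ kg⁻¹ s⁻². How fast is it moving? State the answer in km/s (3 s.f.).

v ≈ 7.02 km/s

μ = GM = 6.674×10⁻¹¹ × 4.868×10²⁴ = 3.249×10¹⁴ m³/s².
r = 6052 + 536.8 = 6588.8 km = 6.5888×10⁶ m.
For a circular orbit v = √(μ/r) = √(3.249×10¹⁴ / 6.589×10⁶) = √(4.931×10⁷) = 7022 m/s.
That is 7.022 km/s.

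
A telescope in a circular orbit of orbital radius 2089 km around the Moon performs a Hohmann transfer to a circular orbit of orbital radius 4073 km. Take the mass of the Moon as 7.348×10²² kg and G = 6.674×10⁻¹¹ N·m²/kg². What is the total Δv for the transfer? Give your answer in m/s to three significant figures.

μ = GM = 6.674×10⁻¹¹ × 7.348×10²² = 4.904×10¹² m³/s².
r₁ = 2089 km = 2.089×10⁶ m.
r₂ = 4073 km = 4.073×10⁶ m.
Transfer ellipse a_t = (r₁ + r₂)/2 = 3.081×10⁶ m.
At r₁: circular v_c1 = √(μ/r₁) = 1532 m/s; transfer-perilune v_p = √[μ(2/r₁ − 1/a_t)] = 1762 m/s.
Δv₁ = v_p − v_c1 = 229.5 m/s.
At r₂: circular v_c2 = √(μ/r₂) = 1097 m/s; transfer-apolune v_a = √[μ(2/r₂ − 1/a_t)] = 903.5 m/s.
Δv₂ = v_c2 − v_a = 193.8 m/s.
Total Δv = Δv₁ + Δv₂ = 423.2 m/s.

Δv_total ≈ 423 m/s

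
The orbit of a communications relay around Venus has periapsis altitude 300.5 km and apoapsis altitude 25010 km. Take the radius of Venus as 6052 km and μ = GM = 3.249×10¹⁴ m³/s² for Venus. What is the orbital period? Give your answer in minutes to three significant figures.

r_p = 6052 + 300.5 = 6352.5 km = 6.3525×10⁶ m.
r_a = 6052 + 25010 = 31062 km = 3.1062×10⁷ m.
Semi-major axis a = (r_p + r_a)/2 = (6352.5 + 31062)/2 = 18707 km = 1.871×10⁷ m.
By Kepler's third law T = 2π√(a³/μ) = 2π × 4.489×10³ = 2.820×10⁴ s.
= 470.1 minutes.

T ≈ 470 minutes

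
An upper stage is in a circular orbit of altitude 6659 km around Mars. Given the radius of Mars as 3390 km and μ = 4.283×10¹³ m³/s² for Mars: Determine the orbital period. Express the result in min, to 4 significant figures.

T ≈ 509.7 min

r = 3390 + 6659 = 10049 km = 1.0049×10⁷ m.
Kepler's third law: T = 2π√(r³/μ) = 2π√((1.005×10⁷)³ / 4.283×10¹³).
r³/μ = 2.369×10⁷ s², so T = 2π × 4.868×10³ = 3.058×10⁴ s.
Converting: 3.058×10⁴ s ÷ 60.00 = 509.7 min.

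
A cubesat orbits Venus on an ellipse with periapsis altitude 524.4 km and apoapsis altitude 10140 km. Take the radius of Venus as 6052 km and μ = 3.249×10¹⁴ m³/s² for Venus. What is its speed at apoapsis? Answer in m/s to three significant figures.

v ≈ 3400 m/s

r_p = 6052 + 524.4 = 6576.4 km = 6.5764×10⁶ m.
r_a = 6052 + 10140 = 16192 km = 1.6192×10⁷ m.
Semi-major axis a = (r_p + r_a)/2 = 11384 km = 1.138×10⁷ m.
Vis-viva: v² = μ(2/r − 1/a) = 3.249×10¹⁴ × (1.235×10⁻⁷ − 8.784×10⁻⁸) = 1.159×10⁷ m²/s².
v = 3405 m/s.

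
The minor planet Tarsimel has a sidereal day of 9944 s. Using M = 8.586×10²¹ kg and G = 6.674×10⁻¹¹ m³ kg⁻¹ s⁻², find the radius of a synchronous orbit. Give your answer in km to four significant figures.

r_sync ≈ 1128 km

μ = GM = 6.674×10⁻¹¹ × 8.586×10²¹ = 5.730×10¹¹ m³/s².
A synchronous orbit has period T, so by Kepler's third law a = (μT²/4π²)^(1/3).
μT²/4π² = 5.730×10¹¹ × (9.944×10³)² / 39.48 = 1.435×10¹⁸ m³.
a = 1.128×10⁶ m = 1128.0 km.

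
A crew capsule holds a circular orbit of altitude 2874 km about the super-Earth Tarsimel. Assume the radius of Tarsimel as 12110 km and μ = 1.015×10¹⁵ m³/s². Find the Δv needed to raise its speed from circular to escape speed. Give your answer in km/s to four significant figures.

Δv ≈ 3.409 km/s

r = 12110 + 2874 = 14984 km = 1.4984×10⁷ m.
Circular speed v_c = √(μ/r) = 8230 m/s.
Escape speed v_esc = √(2μ/r) = √2 × v_c = 11640 m/s.
Δv = v_esc − v_c = 3409 m/s = 3.409 km/s.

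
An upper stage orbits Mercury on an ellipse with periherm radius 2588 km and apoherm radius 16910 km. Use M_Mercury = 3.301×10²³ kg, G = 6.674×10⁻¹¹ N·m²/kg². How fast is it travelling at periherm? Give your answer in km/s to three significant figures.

μ = GM = 6.674×10⁻¹¹ × 3.301×10²³ = 2.203×10¹³ m³/s².
Semi-major axis a = (r_p + r_a)/2 = 9749.0 km = 9.749×10⁶ m.
Vis-viva: v² = μ(2/r − 1/a) = 2.203×10¹³ × (7.728×10⁻⁷ − 1.026×10⁻⁷) = 1.477×10⁷ m²/s².
v = 3843 m/s = 3.843 km/s.

v ≈ 3.84 km/s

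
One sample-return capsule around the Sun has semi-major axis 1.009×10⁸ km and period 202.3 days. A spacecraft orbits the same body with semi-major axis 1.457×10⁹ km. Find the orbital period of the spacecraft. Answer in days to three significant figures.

T₂ ≈ 11100 days

Kepler's third law: T² ∝ a³, so T₂ = T₁ (a₂/a₁)^(3/2).
a₂/a₁ = 14.44, (a₂/a₁)^(3/2) = 54.87.
T₂ = 202.3 × 54.87 = 11100 days.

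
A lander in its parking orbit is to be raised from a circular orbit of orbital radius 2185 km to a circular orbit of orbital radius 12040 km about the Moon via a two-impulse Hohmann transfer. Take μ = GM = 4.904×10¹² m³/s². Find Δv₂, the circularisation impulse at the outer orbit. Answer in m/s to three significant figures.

Δv ≈ 284 m/s

r₁ = 2185 km = 2.185×10⁶ m.
r₂ = 12040 km = 1.204×10⁷ m.
Transfer ellipse a_t = (r₁ + r₂)/2 = 7.112×10⁶ m.
At r₁: circular v_c1 = √(μ/r₁) = 1498 m/s; transfer-perilune v_p = √[μ(2/r₁ − 1/a_t)] = 1949 m/s.
At r₂: circular v_c2 = √(μ/r₂) = 638.2 m/s; transfer-apolune v_a = √[μ(2/r₂ − 1/a_t)] = 353.7 m/s.
Δv₂ = v_c2 − v_a = 284.5 m/s.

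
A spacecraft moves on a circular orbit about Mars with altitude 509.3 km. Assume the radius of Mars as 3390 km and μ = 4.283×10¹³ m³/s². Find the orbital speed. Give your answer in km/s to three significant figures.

r = 3390 + 509.3 = 3899.3 km = 3.8993×10⁶ m.
For a circular orbit v = √(μ/r) = √(4.283×10¹³ / 3.899×10⁶) = √(1.098×10⁷) = 3314 m/s.
That is 3.314 km/s.

v ≈ 3.31 km/s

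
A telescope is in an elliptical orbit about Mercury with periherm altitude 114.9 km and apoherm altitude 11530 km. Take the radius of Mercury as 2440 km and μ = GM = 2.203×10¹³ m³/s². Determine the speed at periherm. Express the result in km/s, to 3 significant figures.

v ≈ 3.82 km/s

r_p = 2440 + 114.9 = 2554.9 km = 2.5549×10⁶ m.
r_a = 2440 + 11530 = 13970 km = 1.3970×10⁷ m.
Semi-major axis a = (r_p + r_a)/2 = 8262.5 km = 8.262×10⁶ m.
Vis-viva: v² = μ(2/r − 1/a) = 2.203×10¹³ × (7.828×10⁻⁷ − 1.210×10⁻⁷) = 1.458×10⁷ m²/s².
v = 3818 m/s = 3.818 km/s.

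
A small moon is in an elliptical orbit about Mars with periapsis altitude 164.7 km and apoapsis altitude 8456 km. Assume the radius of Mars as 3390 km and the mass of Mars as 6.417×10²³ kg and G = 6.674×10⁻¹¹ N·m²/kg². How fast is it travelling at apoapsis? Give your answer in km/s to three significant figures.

v ≈ 1.29 km/s

μ = GM = 6.674×10⁻¹¹ × 6.417×10²³ = 4.283×10¹³ m³/s².
r_p = 3390 + 164.7 = 3554.7 km = 3.5547×10⁶ m.
r_a = 3390 + 8456 = 11846 km = 1.1846×10⁷ m.
Semi-major axis a = (r_p + r_a)/2 = 7700.4 km = 7.700×10⁶ m.
Vis-viva: v² = μ(2/r − 1/a) = 4.283×10¹³ × (1.688×10⁻⁷ − 1.299×10⁻⁷) = 1.669×10⁶ m²/s².
v = 1292 m/s = 1.292 km/s.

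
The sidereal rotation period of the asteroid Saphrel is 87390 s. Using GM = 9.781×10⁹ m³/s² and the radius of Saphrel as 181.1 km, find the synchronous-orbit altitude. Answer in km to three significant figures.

A synchronous orbit has period T, so by Kepler's third law a = (μT²/4π²)^(1/3).
μT²/4π² = 9.781×10⁹ × (8.739×10⁴)² / 39.48 = 1.892×10¹⁸ m³.
a = 1.237×10⁶ m = 1236.8 km.
Altitude h = a − R = 1236.8 − 181.1 = 1055.7 km.

h_sync ≈ 1060 km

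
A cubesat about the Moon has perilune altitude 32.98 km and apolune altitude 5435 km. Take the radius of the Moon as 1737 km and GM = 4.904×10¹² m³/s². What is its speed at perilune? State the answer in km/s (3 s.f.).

v ≈ 2.11 km/s

r_p = 1737 + 32.98 = 1770.0 km = 1.7700×10⁶ m.
r_a = 1737 + 5435 = 7172.0 km = 7.1720×10⁶ m.
Semi-major axis a = (r_p + r_a)/2 = 4471.0 km = 4.471×10⁶ m.
Vis-viva: v² = μ(2/r − 1/a) = 4.904×10¹² × (1.130×10⁻⁶ − 2.237×10⁻⁷) = 4.444×10⁶ m²/s².
v = 2108 m/s = 2.108 km/s.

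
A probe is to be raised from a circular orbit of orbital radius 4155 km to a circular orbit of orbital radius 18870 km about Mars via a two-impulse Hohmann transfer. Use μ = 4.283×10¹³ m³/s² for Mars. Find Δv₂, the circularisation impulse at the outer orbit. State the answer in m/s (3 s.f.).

r₁ = 4155 km = 4.155×10⁶ m.
r₂ = 18870 km = 1.887×10⁷ m.
Transfer ellipse a_t = (r₁ + r₂)/2 = 1.151×10⁷ m.
At r₁: circular v_c1 = √(μ/r₁) = 3211 m/s; transfer-periapsis v_p = √[μ(2/r₁ − 1/a_t)] = 4110 m/s.
At r₂: circular v_c2 = √(μ/r₂) = 1507 m/s; transfer-apoapsis v_a = √[μ(2/r₂ − 1/a_t)] = 905.1 m/s.
Δv₂ = v_c2 − v_a = 601.5 m/s.

Δv ≈ 601 m/s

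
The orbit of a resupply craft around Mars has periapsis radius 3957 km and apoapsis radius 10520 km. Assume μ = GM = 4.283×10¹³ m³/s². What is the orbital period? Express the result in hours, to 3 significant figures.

Semi-major axis a = (r_p + r_a)/2 = (3957.0 + 10520)/2 = 7238.5 km = 7.238×10⁶ m.
By Kepler's third law T = 2π√(a³/μ) = 2π × 2.976×10³ = 1.870×10⁴ s.
= 5.194 hours.

T ≈ 5.19 hours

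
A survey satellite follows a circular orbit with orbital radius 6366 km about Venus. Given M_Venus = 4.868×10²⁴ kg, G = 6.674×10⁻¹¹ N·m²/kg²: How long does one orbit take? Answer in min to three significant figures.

T ≈ 93.3 min

μ = GM = 6.674×10⁻¹¹ × 4.868×10²⁴ = 3.249×10¹⁴ m³/s².
r = 6366 km = 6.366×10⁶ m.
Kepler's third law: T = 2π√(r³/μ) = 2π√((6.366×10⁶)³ / 3.249×10¹⁴).
r³/μ = 7.941×10⁵ s², so T = 2π × 8.911×10² = 5.599×10³ s.
Converting: 5.599×10³ s ÷ 60.00 = 93.32 min.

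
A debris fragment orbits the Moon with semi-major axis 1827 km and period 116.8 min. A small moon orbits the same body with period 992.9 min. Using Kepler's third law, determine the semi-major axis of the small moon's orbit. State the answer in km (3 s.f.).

Kepler's third law: a³ ∝ T², so a₂ = a₁ (T₂/T₁)^(2/3).
T₂/T₁ = 8.501, (T₂/T₁)^(2/3) = 4.165.
a₂ = 1827 × 4.165 = 7610 km.

a₂ ≈ 7610 km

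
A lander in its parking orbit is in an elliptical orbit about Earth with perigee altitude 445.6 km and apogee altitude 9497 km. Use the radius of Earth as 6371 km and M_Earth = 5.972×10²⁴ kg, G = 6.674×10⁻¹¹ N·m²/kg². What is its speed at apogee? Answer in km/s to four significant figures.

v ≈ 3.885 km/s

μ = GM = 6.674×10⁻¹¹ × 5.972×10²⁴ = 3.986×10¹⁴ m³/s².
r_p = 6371 + 445.6 = 6816.6 km = 6.8166×10⁶ m.
r_a = 6371 + 9497 = 15868 km = 1.5868×10⁷ m.
Semi-major axis a = (r_p + r_a)/2 = 11342 km = 1.134×10⁷ m.
Vis-viva: v² = μ(2/r − 1/a) = 3.986×10¹⁴ × (1.260×10⁻⁷ − 8.817×10⁻⁸) = 1.510×10⁷ m²/s².
v = 3885 m/s = 3.885 km/s.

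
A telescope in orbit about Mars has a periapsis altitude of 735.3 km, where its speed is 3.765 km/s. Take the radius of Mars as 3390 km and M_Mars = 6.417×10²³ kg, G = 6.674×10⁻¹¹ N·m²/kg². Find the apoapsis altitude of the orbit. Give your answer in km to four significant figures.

μ = GM = 6.674×10⁻¹¹ × 6.417×10²³ = 4.283×10¹³ m³/s².
r_p = 3390 + 735.3 = 4125.3 km = 4.125×10⁶ m.
Specific energy ε = v²/2 − μ/r = -3.294×10⁶ J/kg, so a = −μ/(2ε) = 6.501×10⁶ m.
The apsides satisfy r_p + r_a = 2a, so the apoapsis radius is 2a − r_p = 8.876×10⁶ m = 8876.4 km.
Apoapsis altitude = 8876.4 − 3390 = 5486.4 km.

apoapsis altitude ≈ 5486 km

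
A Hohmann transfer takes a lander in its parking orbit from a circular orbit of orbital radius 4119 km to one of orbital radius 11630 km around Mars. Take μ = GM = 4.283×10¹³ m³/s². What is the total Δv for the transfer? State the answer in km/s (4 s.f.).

r₁ = 4119 km = 4.119×10⁶ m.
r₂ = 11630 km = 1.163×10⁷ m.
Transfer ellipse a_t = (r₁ + r₂)/2 = 7.874×10⁶ m.
At r₁: circular v_c1 = √(μ/r₁) = 3225 m/s; transfer-periapsis v_p = √[μ(2/r₁ − 1/a_t)] = 3919 m/s.
Δv₁ = v_p − v_c1 = 694.2 m/s.
At r₂: circular v_c2 = √(μ/r₂) = 1919 m/s; transfer-apoapsis v_a = √[μ(2/r₂ − 1/a_t)] = 1388 m/s.
Δv₂ = v_c2 − v_a = 531.1 m/s.
Total Δv = Δv₁ + Δv₂ = 1225 m/s = 1.225 km/s.

Δv_total ≈ 1.225 km/s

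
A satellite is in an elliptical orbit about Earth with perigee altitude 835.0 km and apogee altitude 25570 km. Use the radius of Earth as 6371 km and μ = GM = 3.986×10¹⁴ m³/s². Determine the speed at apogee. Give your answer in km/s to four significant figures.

v ≈ 2.143 km/s

r_p = 6371 + 835.0 = 7206.0 km = 7.2060×10⁶ m.
r_a = 6371 + 25570 = 31941 km = 3.1941×10⁷ m.
Semi-major axis a = (r_p + r_a)/2 = 19574 km = 1.957×10⁷ m.
Vis-viva: v² = μ(2/r − 1/a) = 3.986×10¹⁴ × (6.262×10⁻⁸ − 5.109×10⁻⁸) = 4.594×10⁶ m²/s².
v = 2143 m/s = 2.143 km/s.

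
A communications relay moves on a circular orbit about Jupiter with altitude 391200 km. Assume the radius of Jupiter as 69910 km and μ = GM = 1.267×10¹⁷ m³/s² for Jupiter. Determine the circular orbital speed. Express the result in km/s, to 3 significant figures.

r = 69910 + 391200 = 461110 km = 4.6111×10⁸ m.
For a circular orbit v = √(μ/r) = √(1.267×10¹⁷ / 4.611×10⁸) = √(2.748×10⁸) = 16580 m/s.
That is 16.58 km/s.

v ≈ 16.6 km/s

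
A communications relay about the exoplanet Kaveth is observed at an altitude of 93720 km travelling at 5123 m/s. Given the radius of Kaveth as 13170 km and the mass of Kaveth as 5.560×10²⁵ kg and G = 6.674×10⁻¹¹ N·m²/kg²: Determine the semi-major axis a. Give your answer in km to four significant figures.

a ≈ 85920 km

μ = GM = 6.674×10⁻¹¹ × 5.560×10²⁵ = 3.711×10¹⁵ m³/s².
r = 13170 + 93720 = 1.0689×10⁵ km = 1.069×10⁸ m.
Specific orbital energy ε = v²/2 − μ/r = (5123)²/2 − 3.711×10¹⁵/1.069×10⁸ = -2.159×10⁷ J/kg.
Since ε = −μ/(2a), a = −μ/(2ε) = 8.592×10⁷ m = 85925 km.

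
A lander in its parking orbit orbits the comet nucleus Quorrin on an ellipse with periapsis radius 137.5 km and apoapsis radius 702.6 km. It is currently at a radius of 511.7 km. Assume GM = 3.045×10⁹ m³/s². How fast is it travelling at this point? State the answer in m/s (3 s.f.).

v ≈ 68.2 m/s

Semi-major axis a = (r_p + r_a)/2 = 420.05 km = 4.200×10⁵ m.
Vis-viva: v² = μ(2/r − 1/a) = 3.045×10⁹ × (3.909×10⁻⁶ − 2.381×10⁻⁶) = 4.652×10³ m²/s².
v = 68.21 m/s.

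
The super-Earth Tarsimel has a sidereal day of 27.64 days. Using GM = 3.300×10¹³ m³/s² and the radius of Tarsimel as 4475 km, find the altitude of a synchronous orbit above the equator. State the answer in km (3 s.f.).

h_sync ≈ 1.64×10⁵ km

T = 27.64 days = 2.388×10⁶ s.
A synchronous orbit has period T, so by Kepler's third law a = (μT²/4π²)^(1/3).
μT²/4π² = 3.300×10¹³ × (2.388×10⁶)² / 39.48 = 4.767×10²⁴ m³.
a = 1.683×10⁸ m = 1.6830×10⁵ km.
Altitude h = a − R = 1.6830×10⁵ − 4475 = 1.6383×10⁵ km.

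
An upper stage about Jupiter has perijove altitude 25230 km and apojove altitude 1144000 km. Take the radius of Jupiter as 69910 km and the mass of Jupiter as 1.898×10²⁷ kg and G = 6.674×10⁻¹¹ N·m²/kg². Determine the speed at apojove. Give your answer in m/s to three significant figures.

v ≈ 3890 m/s

μ = GM = 6.674×10⁻¹¹ × 1.898×10²⁷ = 1.267×10¹⁷ m³/s².
r_p = 69910 + 25230 = 95140 km = 9.5140×10⁷ m.
r_a = 69910 + 1144000 = 1213900 km = 1.2139×10⁹ m.
Semi-major axis a = (r_p + r_a)/2 = 6.5452×10⁵ km = 6.545×10⁸ m.
Vis-viva: v² = μ(2/r − 1/a) = 1.267×10¹⁷ × (1.648×10⁻⁹ − 1.528×10⁻⁹) = 1.517×10⁷ m²/s².
v = 3895 m/s.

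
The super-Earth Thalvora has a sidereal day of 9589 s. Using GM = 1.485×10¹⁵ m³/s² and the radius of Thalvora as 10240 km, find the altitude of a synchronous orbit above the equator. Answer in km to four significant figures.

h_sync ≈ 4883 km

A synchronous orbit has period T, so by Kepler's third law a = (μT²/4π²)^(1/3).
μT²/4π² = 1.485×10¹⁵ × (9.589×10³)² / 39.48 = 3.459×10²¹ m³.
a = 1.512×10⁷ m = 15123 km.
Altitude h = a − R = 15123 − 10240 = 4883.0 km.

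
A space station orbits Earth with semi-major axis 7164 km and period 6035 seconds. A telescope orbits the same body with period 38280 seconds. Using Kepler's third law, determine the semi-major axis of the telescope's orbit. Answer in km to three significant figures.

a₂ ≈ 24500 km

Kepler's third law: a³ ∝ T², so a₂ = a₁ (T₂/T₁)^(2/3).
T₂/T₁ = 6.343, (T₂/T₁)^(2/3) = 3.427.
a₂ = 7164 × 3.427 = 24550 km.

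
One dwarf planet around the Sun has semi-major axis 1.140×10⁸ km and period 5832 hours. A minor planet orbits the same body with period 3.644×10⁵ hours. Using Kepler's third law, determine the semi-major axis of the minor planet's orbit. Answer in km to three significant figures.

Kepler's third law: a³ ∝ T², so a₂ = a₁ (T₂/T₁)^(2/3).
T₂/T₁ = 62.48, (T₂/T₁)^(2/3) = 15.75.
a₂ = 1.140×10⁸ × 15.75 = 1.795×10⁹ km.

a₂ ≈ 1.80×10⁹ km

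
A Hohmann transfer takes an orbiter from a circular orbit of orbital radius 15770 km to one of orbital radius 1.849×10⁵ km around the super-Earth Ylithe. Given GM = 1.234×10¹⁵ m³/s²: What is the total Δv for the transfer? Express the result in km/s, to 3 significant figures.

Δv_total ≈ 4.72 km/s

r₁ = 15770 km = 1.577×10⁷ m.
r₂ = 1.849×10⁵ km = 1.849×10⁸ m.
Transfer ellipse a_t = (r₁ + r₂)/2 = 1.003×10⁸ m.
At r₁: circular v_c1 = √(μ/r₁) = 8846 m/s; transfer-periapsis v_p = √[μ(2/r₁ − 1/a_t)] = 12010 m/s.
Δv₁ = v_p − v_c1 = 3162 m/s.
At r₂: circular v_c2 = √(μ/r₂) = 2583 m/s; transfer-apoapsis v_a = √[μ(2/r₂ − 1/a_t)] = 1024 m/s.
Δv₂ = v_c2 − v_a = 1559 m/s.
Total Δv = Δv₁ + Δv₂ = 4722 m/s = 4.722 km/s.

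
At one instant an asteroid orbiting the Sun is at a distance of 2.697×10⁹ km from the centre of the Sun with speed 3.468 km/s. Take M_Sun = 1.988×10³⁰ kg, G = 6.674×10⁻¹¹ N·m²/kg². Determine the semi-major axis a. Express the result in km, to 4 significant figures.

a ≈ 1.536×10⁹ km

μ = GM = 6.674×10⁻¹¹ × 1.988×10³⁰ = 1.327×10²⁰ m³/s².
r = 2.697×10¹² m.
Vis-viva rearranged: 1/a = 2/r − v²/μ = 7.416×10⁻¹³ − 9.065×10⁻¹⁴ = 6.509×10⁻¹³ m⁻¹.
a = 1.536×10¹² m = 1.5363×10⁹ km.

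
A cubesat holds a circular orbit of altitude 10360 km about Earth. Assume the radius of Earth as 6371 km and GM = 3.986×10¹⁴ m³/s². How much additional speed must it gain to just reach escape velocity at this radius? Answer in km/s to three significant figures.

r = 6371 + 10360 = 16731 km = 1.6731×10⁷ m.
Circular speed v_c = √(μ/r) = 4881 m/s.
Escape speed v_esc = √(2μ/r) = √2 × v_c = 6903 m/s.
Δv = v_esc − v_c = 2022 m/s = 2.022 km/s.

Δv ≈ 2.02 km/s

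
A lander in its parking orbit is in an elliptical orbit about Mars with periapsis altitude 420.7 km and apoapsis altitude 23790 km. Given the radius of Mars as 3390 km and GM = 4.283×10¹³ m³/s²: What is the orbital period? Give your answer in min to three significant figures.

r_p = 3390 + 420.7 = 3810.7 km = 3.8107×10⁶ m.
r_a = 3390 + 23790 = 27180 km = 2.7180×10⁷ m.
Semi-major axis a = (r_p + r_a)/2 = (3810.7 + 27180)/2 = 15495 km = 1.550×10⁷ m.
By Kepler's third law T = 2π√(a³/μ) = 2π × 9.320×10³ = 5.856×10⁴ s.
= 976.0 min.

T ≈ 976 min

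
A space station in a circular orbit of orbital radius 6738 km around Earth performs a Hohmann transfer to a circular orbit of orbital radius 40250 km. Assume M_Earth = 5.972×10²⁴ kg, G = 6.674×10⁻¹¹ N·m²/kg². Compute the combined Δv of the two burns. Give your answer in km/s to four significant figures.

μ = GM = 6.674×10⁻¹¹ × 5.972×10²⁴ = 3.986×10¹⁴ m³/s².
r₁ = 6738 km = 6.738×10⁶ m.
r₂ = 40250 km = 4.025×10⁷ m.
Transfer ellipse a_t = (r₁ + r₂)/2 = 2.349×10⁷ m.
At r₁: circular v_c1 = √(μ/r₁) = 7691 m/s; transfer-perigee v_p = √[μ(2/r₁ − 1/a_t)] = 10070 m/s.
Δv₁ = v_p − v_c1 = 2376 m/s.
At r₂: circular v_c2 = √(μ/r₂) = 3147 m/s; transfer-apogee v_a = √[μ(2/r₂ − 1/a_t)] = 1685 m/s.
Δv₂ = v_c2 − v_a = 1462 m/s.
Total Δv = Δv₁ + Δv₂ = 3837 m/s = 3.837 km/s.

Δv_total ≈ 3.837 km/s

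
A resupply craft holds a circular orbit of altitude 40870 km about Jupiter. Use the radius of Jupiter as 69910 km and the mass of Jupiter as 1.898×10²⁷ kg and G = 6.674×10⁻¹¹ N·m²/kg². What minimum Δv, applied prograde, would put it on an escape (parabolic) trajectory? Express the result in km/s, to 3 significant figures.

Δv ≈ 14.0 km/s

μ = GM = 6.674×10⁻¹¹ × 1.898×10²⁷ = 1.267×10¹⁷ m³/s².
r = 69910 + 40870 = 110780 km = 1.1078×10⁸ m.
Circular speed v_c = √(μ/r) = 33820 m/s.
Escape speed v_esc = √(2μ/r) = √2 × v_c = 47820 m/s.
Δv = v_esc − v_c = 14010 m/s = 14.01 km/s.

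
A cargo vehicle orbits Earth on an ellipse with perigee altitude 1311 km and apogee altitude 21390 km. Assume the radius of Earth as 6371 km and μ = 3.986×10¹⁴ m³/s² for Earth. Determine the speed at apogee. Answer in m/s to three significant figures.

r_p = 6371 + 1311 = 7682.0 km = 7.6820×10⁶ m.
r_a = 6371 + 21390 = 27761 km = 2.7761×10⁷ m.
Semi-major axis a = (r_p + r_a)/2 = 17722 km = 1.772×10⁷ m.
Vis-viva: v² = μ(2/r − 1/a) = 3.986×10¹⁴ × (7.204×10⁻⁸ − 5.643×10⁻⁸) = 6.224×10⁶ m²/s².
v = 2495 m/s.

v ≈ 2490 m/s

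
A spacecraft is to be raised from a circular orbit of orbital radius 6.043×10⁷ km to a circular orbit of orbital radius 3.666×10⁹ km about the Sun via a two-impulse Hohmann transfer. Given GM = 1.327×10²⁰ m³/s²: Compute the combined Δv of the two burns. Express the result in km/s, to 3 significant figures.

r₁ = 6.043×10⁷ km = 6.043×10¹⁰ m.
r₂ = 3.666×10⁹ km = 3.666×10¹² m.
Transfer ellipse a_t = (r₁ + r₂)/2 = 1.863×10¹² m.
At r₁: circular v_c1 = √(μ/r₁) = 46860 m/s; transfer-perihelion v_p = √[μ(2/r₁ − 1/a_t)] = 65730 m/s.
Δv₁ = v_p − v_c1 = 18870 m/s.
At r₂: circular v_c2 = √(μ/r₂) = 6016 m/s; transfer-aphelion v_a = √[μ(2/r₂ − 1/a_t)] = 1084 m/s.
Δv₂ = v_c2 − v_a = 4933 m/s.
Total Δv = Δv₁ + Δv₂ = 23800 m/s = 23.80 km/s.

Δv_total ≈ 23.8 km/s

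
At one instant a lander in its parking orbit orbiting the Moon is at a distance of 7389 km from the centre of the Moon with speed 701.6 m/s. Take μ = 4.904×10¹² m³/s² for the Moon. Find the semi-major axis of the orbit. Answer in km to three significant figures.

a ≈ 5870 km

r = 7.389×10⁶ m.
Vis-viva rearranged: 1/a = 2/r − v²/μ = 2.707×10⁻⁷ − 1.004×10⁻⁷ = 1.703×10⁻⁷ m⁻¹.
a = 5.872×10⁶ m = 5872.1 km.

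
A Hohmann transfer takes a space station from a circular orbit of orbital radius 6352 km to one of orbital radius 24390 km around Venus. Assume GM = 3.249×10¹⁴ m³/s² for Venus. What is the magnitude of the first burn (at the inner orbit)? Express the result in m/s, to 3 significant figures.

r₁ = 6352 km = 6.352×10⁶ m.
r₂ = 24390 km = 2.439×10⁷ m.
Transfer ellipse a_t = (r₁ + r₂)/2 = 1.537×10⁷ m.
At r₁: circular v_c1 = √(μ/r₁) = 7152 m/s; transfer-periapsis v_p = √[μ(2/r₁ − 1/a_t)] = 9009 m/s.
Δv₁ = v_p − v_c1 = 1857 m/s.

Δv ≈ 1860 m/s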